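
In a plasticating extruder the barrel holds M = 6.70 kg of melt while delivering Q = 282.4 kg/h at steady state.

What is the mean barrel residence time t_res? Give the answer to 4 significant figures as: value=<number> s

value=85.41 s

Throughput in SI: Q_s = 282.4 kg/h ÷ 3600 s/h = 0.0784444 kg/s
Mean residence time: t_res = M/Q_s = 6.70 kg / 0.0784444 kg/s = 85.4108 s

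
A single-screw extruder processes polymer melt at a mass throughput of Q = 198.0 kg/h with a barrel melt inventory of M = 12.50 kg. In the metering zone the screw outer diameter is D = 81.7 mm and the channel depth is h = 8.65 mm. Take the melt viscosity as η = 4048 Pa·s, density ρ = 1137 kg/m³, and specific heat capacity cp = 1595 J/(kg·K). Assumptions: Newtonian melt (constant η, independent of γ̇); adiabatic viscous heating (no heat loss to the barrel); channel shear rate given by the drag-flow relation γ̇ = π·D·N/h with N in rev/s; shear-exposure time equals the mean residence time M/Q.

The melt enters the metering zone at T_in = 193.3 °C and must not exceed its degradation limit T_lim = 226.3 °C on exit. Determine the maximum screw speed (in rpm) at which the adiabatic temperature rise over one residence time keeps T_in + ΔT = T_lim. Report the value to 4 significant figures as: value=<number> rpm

value=16.31 rpm

Throughput in SI: Q_s = 198.0 kg/h ÷ 3600 s/h = 0.055 kg/s
t_res = M / Q_s = 12.50 ÷ 0.055 = 227.273 s
D = 81.7 mm = 0.0817 m;  h = 8.65 mm = 0.00865 m
ΔT_a = T_lim − T_in = 226.3 − 193.3 = 33 K
Invert ΔT = ηγ̇²t_res/(ρcp) for γ̇: γ̇_max² = ΔT_a ρ cp / (η t_res) = 33·1137·1595 / (4048·227.273) = 65.05 s⁻²
γ̇_max = sqrt(65.05) = 8.06536 s⁻¹
N_max = γ̇_max·h / (π·D) = 8.06536 · 0.00865 / (π · 0.0817) = 0.271811 rev/s = 16.3087 rpm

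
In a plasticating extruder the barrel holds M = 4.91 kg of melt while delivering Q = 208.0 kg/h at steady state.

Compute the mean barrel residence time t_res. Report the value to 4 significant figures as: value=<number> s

Convert throughput: Q = 208.0 kg/h = 208.0/3600 = 0.0577778 kg/s
Mean residence time: t_res = M/Q_s = 4.91 kg / 0.0577778 kg/s = 84.9808 s

value=84.98 s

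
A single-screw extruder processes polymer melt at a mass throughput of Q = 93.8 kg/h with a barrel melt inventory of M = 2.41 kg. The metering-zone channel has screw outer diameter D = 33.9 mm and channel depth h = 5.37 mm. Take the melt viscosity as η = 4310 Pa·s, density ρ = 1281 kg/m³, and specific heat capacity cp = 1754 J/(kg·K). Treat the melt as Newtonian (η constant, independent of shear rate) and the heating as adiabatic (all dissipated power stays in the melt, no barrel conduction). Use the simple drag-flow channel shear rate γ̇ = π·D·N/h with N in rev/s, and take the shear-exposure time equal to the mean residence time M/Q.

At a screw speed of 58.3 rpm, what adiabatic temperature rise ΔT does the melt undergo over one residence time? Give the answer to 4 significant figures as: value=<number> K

Q_s = Q / 3600 = 93.8 / 3600 = 0.0260556 kg/s
Mean residence time: t_res = M/Q_s = 2.41 kg / 0.0260556 kg/s = 92.4947 s
Geometry in metres: D = 33.9 mm → 0.0339 m, h = 5.37 mm → 0.00537 m; screw speed N = 58.3 rpm = 0.971667 rev/s
γ̇ = π·D·N / h = π · 0.0339 · 0.971667 / 0.00537 = 19.2705 s⁻¹
ΔT = η·γ̇²·t_res/(ρ·cp) = [4310 × 19.2705² × 92.4947] / [1281 × 1754] = 65.8871 K

value=65.89 K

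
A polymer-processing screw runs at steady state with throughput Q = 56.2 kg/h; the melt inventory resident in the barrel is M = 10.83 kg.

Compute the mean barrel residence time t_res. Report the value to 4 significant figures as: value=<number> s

Q_s = Q / 3600 = 56.2 / 3600 = 0.0156111 kg/s
Mean residence time: t_res = M/Q_s = 10.83 kg / 0.0156111 kg/s = 693.737 s

value=693.7 s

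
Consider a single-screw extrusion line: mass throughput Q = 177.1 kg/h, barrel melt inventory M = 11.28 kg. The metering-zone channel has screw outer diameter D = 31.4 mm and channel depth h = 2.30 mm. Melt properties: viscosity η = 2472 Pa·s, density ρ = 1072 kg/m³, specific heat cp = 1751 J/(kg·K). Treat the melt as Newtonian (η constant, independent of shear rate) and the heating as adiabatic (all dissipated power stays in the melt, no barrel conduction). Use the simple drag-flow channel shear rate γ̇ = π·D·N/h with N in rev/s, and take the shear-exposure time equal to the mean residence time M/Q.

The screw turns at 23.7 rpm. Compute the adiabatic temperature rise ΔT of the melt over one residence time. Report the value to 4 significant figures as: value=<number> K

Q_s = Q / 3600 = 177.1 / 3600 = 0.0491944 kg/s
t_res = M / Q_s = 11.28 ÷ 0.0491944 = 229.294 s
Geometry in metres: D = 31.4 mm → 0.0314 m, h = 2.30 mm → 0.0023 m; screw speed N = 23.7 rpm = 0.395 rev/s
Shear rate: γ̇ = πDN/h = π·0.0314·0.395/0.0023 = 16.9414 s⁻¹
ΔT = η·γ̇²·t_res / (ρ·cp) = 2472 · (16.9414)² · 229.294 / (1072 · 1751) = 86.6679 K

value=86.67 K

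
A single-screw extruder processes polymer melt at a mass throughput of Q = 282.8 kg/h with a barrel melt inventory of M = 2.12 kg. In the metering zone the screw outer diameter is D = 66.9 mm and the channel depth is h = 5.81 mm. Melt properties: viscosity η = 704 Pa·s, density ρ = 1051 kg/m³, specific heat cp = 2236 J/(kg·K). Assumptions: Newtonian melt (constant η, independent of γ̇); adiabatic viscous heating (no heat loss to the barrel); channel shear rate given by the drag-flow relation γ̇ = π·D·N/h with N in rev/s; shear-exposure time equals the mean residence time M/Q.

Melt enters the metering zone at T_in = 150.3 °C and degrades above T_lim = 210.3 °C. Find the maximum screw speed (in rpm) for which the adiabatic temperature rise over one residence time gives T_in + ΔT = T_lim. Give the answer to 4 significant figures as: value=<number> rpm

value=142.9 rpm

Throughput in SI: Q_s = 282.8 kg/h ÷ 3600 s/h = 0.0785556 kg/s
Mean residence time: t_res = M/Q_s = 2.12 kg / 0.0785556 kg/s = 26.9873 s
D = 66.9 mm = 0.0669 m;  h = 5.81 mm = 0.00581 m
Allowable rise: ΔT_a = T_lim − T_in = 210.3 − 150.3 = 60 K
γ̇_max² = ΔT_a·ρ·cp / (η·t_res) = [60 × 1051 × 2236] / [704 × 26.9873] = 7421.54 s⁻²
γ̇_max = √7421.54 = 86.1484 s⁻¹
N_max = γ̇_max·h / (π·D) = 86.1484 · 0.00581 / (π · 0.0669) = 2.38148 rev/s = 142.889 rpm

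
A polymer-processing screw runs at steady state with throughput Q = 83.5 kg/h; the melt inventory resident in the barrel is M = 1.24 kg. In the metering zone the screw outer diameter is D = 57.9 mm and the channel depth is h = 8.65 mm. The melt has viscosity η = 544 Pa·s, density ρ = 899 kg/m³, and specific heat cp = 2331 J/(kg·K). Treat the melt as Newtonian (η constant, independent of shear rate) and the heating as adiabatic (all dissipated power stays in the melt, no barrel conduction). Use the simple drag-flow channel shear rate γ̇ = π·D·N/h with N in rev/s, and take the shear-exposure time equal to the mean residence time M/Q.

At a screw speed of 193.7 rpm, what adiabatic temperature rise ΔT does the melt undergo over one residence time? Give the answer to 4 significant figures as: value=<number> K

Throughput in SI: Q_s = 83.5 kg/h ÷ 3600 s/h = 0.0231944 kg/s
Mean residence time: t_res = M/Q_s = 1.24 kg / 0.0231944 kg/s = 53.4611 s
D = 57.9 mm = 0.0579 m;  h = 8.65 mm = 0.00865 m;  N = 193.7 rpm / 60 = 3.22833 rev/s
Shear rate: γ̇ = πDN/h = π·0.0579·3.22833/0.00865 = 67.8876 s⁻¹
ΔT = η·γ̇²·t_res / (ρ·cp) = 544 · (67.8876)² · 53.4611 / (899 · 2331) = 63.9611 K

value=63.96 K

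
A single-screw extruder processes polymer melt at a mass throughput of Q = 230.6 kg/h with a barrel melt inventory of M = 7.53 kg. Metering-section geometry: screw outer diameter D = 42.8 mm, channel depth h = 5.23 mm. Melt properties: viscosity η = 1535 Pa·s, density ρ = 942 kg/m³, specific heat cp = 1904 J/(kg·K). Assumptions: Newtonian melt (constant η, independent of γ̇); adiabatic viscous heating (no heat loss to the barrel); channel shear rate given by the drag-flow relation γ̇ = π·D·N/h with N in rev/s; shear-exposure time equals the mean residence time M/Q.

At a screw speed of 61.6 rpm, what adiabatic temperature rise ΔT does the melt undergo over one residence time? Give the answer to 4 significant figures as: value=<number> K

value=70.09 K

Convert throughput: Q = 230.6 kg/h = 230.6/3600 = 0.0640556 kg/s
t_res = M / Q_s = 7.53 ÷ 0.0640556 = 117.554 s
Geometry in metres: D = 42.8 mm → 0.0428 m, h = 5.23 mm → 0.00523 m; screw speed N = 61.6 rpm = 1.02667 rev/s
Shear rate: γ̇ = πDN/h = π·0.0428·1.02667/0.00523 = 26.395 s⁻¹
Adiabatic rise: ΔT = η γ̇² t_res / (ρ cp) = 1535·(26.395)²·117.554 / (942·1904) = 70.0925 K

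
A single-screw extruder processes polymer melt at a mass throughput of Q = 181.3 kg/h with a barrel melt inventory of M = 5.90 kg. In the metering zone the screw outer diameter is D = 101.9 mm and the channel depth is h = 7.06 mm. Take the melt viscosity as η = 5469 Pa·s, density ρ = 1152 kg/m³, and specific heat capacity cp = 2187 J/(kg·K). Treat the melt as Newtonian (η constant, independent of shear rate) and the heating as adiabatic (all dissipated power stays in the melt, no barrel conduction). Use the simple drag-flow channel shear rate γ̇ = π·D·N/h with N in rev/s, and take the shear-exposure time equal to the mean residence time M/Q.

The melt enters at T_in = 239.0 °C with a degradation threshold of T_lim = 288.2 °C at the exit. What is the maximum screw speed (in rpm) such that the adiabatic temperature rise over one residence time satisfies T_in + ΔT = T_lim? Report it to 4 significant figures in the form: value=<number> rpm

Q_s = Q / 3600 = 181.3 / 3600 = 0.0503611 kg/s
t_res = M / Q_s = 5.90 / 0.0503611 = 117.154 s
Geometry in SI: D = 101.9 mm → 0.1019 m, h = 7.06 mm → 0.00706 m
ΔT_a = T_lim − T_in = 288.2 − 239.0 = 49.2 K
γ̇_max² = ΔT_a·ρ·cp/(η·t_res) = 49.2·1152·2187/(5469·117.154) = 193.465 s⁻²
γ̇_max = sqrt(193.465) = 13.9092 s⁻¹
Solve γ̇ = πDN/h for N: N_max = γ̇_max·h/(π·D) = 13.9092 × 0.00706 / (π × 0.1019) = 0.306748 rev/s = 18.4049 rpm

value=18.40 rpm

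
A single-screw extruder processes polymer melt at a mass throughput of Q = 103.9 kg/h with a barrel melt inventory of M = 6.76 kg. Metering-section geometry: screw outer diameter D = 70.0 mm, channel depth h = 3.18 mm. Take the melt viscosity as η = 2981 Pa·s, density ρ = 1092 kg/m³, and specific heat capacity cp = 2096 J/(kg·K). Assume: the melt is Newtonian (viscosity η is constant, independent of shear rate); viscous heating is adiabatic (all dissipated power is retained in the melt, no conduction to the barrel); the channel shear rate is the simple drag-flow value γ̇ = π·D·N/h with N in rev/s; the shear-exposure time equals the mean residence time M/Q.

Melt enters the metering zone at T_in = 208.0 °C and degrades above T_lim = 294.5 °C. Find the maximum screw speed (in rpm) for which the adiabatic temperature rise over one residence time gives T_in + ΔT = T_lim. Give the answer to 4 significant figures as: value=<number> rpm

Convert throughput: Q = 103.9 kg/h = 103.9/3600 = 0.0288611 kg/s
t_res = M / Q_s = 6.76 ÷ 0.0288611 = 234.225 s
D = 70.0 mm = 0.07 m;  h = 3.18 mm = 0.00318 m
ΔT_a = T_lim − T_in = 294.5 − 208.0 = 86.5 K
γ̇_max² = ΔT_a·ρ·cp / (η·t_res) = [86.5 × 1092 × 2096] / [2981 × 234.225] = 283.553 s⁻²
γ̇_max = sqrt(283.553) = 16.839 s⁻¹
Solve γ̇ = πDN/h for N: N_max = γ̇_max·h/(π·D) = 16.839 × 0.00318 / (π × 0.07) = 0.243499 rev/s = 14.6099 rpm

value=14.61 rpm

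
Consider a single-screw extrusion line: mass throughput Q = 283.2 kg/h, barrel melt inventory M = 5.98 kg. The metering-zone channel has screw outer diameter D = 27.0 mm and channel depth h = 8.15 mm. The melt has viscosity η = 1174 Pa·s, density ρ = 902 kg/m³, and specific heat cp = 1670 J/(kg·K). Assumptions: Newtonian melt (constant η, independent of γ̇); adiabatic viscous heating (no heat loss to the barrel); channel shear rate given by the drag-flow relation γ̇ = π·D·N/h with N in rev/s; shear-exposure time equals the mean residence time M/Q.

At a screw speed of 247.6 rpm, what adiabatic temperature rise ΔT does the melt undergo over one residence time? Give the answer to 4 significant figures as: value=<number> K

value=109.3 K

Q_s = Q / 3600 = 283.2 / 3600 = 0.0786667 kg/s
Mean residence time: t_res = M/Q_s = 5.98 kg / 0.0786667 kg/s = 76.0169 s
Geometry in metres: D = 27.0 mm → 0.027 m, h = 8.15 mm → 0.00815 m; screw speed N = 247.6 rpm = 4.12667 rev/s
γ̇ = π·D·N / h = π · 0.027 · 4.12667 / 0.00815 = 42.9492 s⁻¹
ΔT = η·γ̇²·t_res / (ρ·cp) = 1174 · (42.9492)² · 76.0169 / (902 · 1670) = 109.286 K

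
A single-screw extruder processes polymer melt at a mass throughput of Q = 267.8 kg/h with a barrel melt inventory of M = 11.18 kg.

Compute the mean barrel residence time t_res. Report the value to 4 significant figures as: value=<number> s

value=150.3 s

Throughput in SI: Q_s = 267.8 kg/h ÷ 3600 s/h = 0.0743889 kg/s
t_res = M / Q_s = 11.18 ÷ 0.0743889 = 150.291 s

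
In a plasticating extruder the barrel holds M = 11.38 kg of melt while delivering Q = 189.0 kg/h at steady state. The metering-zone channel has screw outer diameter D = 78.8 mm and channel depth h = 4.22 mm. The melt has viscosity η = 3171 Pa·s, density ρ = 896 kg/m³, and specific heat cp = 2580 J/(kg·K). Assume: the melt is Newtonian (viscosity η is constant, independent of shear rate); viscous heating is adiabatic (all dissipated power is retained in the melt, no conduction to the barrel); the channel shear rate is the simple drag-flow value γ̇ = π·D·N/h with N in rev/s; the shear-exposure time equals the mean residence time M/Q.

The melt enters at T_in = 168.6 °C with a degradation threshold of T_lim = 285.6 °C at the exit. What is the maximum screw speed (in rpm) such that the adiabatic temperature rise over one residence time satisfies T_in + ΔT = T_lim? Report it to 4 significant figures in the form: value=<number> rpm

Q_s = Q / 3600 = 189.0 / 3600 = 0.0525 kg/s
t_res = M / Q_s = 11.38 / 0.0525 = 216.762 s
Geometry in SI: D = 78.8 mm → 0.0788 m, h = 4.22 mm → 0.00422 m
ΔT_a = T_lim − T_in = 285.6 °C − 168.6 °C = 117 K
Invert ΔT = ηγ̇²t_res/(ρcp) for γ̇: γ̇_max² = ΔT_a ρ cp / (η t_res) = 117·896·2580 / (3171·216.762) = 393.491 s⁻²
γ̇_max = √393.491 = 19.8366 s⁻¹
N_max = γ̇_max·h / (π·D) = 19.8366 · 0.00422 / (π · 0.0788) = 0.338145 rev/s = 20.2887 rpm

value=20.29 rpm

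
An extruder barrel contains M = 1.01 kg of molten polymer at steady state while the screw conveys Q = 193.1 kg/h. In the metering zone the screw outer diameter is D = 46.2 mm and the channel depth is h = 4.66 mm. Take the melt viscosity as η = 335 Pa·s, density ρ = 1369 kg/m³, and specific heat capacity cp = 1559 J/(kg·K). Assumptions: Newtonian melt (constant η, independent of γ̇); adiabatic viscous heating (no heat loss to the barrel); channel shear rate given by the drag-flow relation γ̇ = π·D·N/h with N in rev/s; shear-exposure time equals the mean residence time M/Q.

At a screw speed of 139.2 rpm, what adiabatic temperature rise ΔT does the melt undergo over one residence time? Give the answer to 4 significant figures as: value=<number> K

value=15.43 K

Convert throughput: Q = 193.1 kg/h = 193.1/3600 = 0.0536389 kg/s
t_res = M / Q_s = 1.01 ÷ 0.0536389 = 18.8296 s
Geometry in metres: D = 46.2 mm → 0.0462 m, h = 4.66 mm → 0.00466 m; screw speed N = 139.2 rpm = 2.32 rev/s
γ̇ = π·D·N / h = π · 0.0462 · 2.32 / 0.00466 = 72.2593 s⁻¹
ΔT = η·γ̇²·t_res/(ρ·cp) = [335 × 72.2593² × 18.8296] / [1369 × 1559] = 15.4321 K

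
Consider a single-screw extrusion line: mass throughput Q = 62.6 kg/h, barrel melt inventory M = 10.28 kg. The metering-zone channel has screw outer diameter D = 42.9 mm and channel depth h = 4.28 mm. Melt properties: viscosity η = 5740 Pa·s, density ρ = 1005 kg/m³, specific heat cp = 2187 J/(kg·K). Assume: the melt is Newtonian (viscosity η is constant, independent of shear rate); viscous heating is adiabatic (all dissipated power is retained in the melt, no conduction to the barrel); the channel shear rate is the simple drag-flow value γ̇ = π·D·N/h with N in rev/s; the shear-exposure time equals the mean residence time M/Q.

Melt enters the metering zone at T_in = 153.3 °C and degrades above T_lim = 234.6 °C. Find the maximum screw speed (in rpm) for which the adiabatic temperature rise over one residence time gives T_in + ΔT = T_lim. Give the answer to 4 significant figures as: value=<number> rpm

value=13.83 rpm

Q_s = Q / 3600 = 62.6 / 3600 = 0.0173889 kg/s
t_res = M / Q_s = 10.28 ÷ 0.0173889 = 591.182 s
D = 42.9 mm = 0.0429 m;  h = 4.28 mm = 0.00428 m
ΔT_a = T_lim − T_in = 234.6 − 153.3 = 81.3 K
γ̇_max² = ΔT_a·ρ·cp/(η·t_res) = 81.3·1005·2187/(5740·591.182) = 52.659 s⁻²
γ̇_max = sqrt(52.659) = 7.25665 s⁻¹
N_max = γ̇_max·h / (π·D) = 7.25665 · 0.00428 / (π · 0.0429) = 0.230448 rev/s = 13.8269 rpm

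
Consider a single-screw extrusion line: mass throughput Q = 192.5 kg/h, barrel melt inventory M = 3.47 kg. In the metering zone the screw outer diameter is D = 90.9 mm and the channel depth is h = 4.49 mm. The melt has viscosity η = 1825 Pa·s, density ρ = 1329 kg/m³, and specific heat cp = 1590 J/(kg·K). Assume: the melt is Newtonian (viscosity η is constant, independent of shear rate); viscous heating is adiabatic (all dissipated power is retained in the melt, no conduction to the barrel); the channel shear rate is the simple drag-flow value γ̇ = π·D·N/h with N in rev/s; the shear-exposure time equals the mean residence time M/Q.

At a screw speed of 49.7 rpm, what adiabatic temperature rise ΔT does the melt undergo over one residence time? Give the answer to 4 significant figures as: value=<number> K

Q_s = Q / 3600 = 192.5 / 3600 = 0.0534722 kg/s
t_res = M / Q_s = 3.47 / 0.0534722 = 64.8935 s
Convert to SI: D = 0.0909 m, h = 0.00449 m, N = 49.7/60 = 0.828333 rev/s
Shear rate: γ̇ = πDN/h = π·0.0909·0.828333/0.00449 = 52.6832 s⁻¹
ΔT = η·γ̇²·t_res / (ρ·cp) = 1825 · (52.6832)² · 64.8935 / (1329 · 1590) = 155.556 K

value=155.6 K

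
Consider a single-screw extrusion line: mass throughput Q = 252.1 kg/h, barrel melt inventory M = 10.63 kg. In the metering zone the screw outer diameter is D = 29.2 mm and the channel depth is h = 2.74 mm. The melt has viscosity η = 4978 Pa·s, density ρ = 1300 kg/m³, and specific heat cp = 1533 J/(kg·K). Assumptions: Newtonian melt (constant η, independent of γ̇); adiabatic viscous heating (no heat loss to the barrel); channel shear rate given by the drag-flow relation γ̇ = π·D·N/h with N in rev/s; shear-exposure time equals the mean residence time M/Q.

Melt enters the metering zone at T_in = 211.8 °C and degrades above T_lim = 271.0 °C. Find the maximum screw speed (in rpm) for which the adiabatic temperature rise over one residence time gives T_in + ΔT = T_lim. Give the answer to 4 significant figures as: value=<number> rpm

Throughput in SI: Q_s = 252.1 kg/h ÷ 3600 s/h = 0.0700278 kg/s
Mean residence time: t_res = M/Q_s = 10.63 kg / 0.0700278 kg/s = 151.797 s
Geometry in SI: D = 29.2 mm → 0.0292 m, h = 2.74 mm → 0.00274 m
ΔT_a = T_lim − T_in = 271.0 °C − 211.8 °C = 59.2 K
Invert ΔT = ηγ̇²t_res/(ρcp) for γ̇: γ̇_max² = ΔT_a ρ cp / (η t_res) = 59.2·1300·1533 / (4978·151.797) = 156.131 s⁻²
Take the square root: γ̇_max = √(156.131) = 12.4952 s⁻¹
N_max = γ̇_max·h / (π·D) = 12.4952 · 0.00274 / (π · 0.0292) = 0.373218 rev/s = 22.3931 rpm

value=22.39 rpm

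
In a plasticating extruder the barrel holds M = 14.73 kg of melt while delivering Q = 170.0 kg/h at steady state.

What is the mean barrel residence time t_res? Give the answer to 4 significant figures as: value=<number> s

value=311.9 s

Throughput in SI: Q_s = 170.0 kg/h ÷ 3600 s/h = 0.0472222 kg/s
t_res = M / Q_s = 14.73 / 0.0472222 = 311.929 s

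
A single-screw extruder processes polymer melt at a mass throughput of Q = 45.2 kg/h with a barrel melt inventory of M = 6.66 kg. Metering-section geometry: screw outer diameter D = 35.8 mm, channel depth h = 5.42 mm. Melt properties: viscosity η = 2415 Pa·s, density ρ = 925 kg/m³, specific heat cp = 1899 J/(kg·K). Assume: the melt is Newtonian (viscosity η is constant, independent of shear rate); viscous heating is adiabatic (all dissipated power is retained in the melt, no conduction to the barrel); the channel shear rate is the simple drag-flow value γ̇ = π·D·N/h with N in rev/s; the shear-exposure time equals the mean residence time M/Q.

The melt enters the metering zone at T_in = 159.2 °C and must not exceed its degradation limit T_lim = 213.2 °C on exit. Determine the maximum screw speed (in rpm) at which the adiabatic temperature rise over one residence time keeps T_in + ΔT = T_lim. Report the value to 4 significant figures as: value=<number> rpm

Q_s = Q / 3600 = 45.2 / 3600 = 0.0125556 kg/s
t_res = M / Q_s = 6.66 / 0.0125556 = 530.442 s
D = 35.8 mm = 0.0358 m;  h = 5.42 mm = 0.00542 m
ΔT_a = T_lim − T_in = 213.2 °C − 159.2 °C = 54 K
Invert ΔT = ηγ̇²t_res/(ρcp) for γ̇: γ̇_max² = ΔT_a ρ cp / (η t_res) = 54·925·1899 / (2415·530.442) = 74.0466 s⁻²
γ̇_max = √74.0466 = 8.60503 s⁻¹
N_max = γ̇_max·h / (π·D) = 8.60503 · 0.00542 / (π · 0.0358) = 0.414686 rev/s = 24.8811 rpm

value=24.88 rpm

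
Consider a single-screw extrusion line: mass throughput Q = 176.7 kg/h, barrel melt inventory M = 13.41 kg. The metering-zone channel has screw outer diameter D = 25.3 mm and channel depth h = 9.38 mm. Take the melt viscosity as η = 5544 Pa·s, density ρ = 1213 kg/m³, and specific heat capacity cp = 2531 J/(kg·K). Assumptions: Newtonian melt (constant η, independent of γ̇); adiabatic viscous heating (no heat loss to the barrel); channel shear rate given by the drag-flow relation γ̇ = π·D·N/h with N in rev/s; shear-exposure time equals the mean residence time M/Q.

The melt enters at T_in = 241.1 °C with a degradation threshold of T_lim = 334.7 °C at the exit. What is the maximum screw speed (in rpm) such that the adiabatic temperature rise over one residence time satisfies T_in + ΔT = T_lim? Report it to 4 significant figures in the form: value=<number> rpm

Convert throughput: Q = 176.7 kg/h = 176.7/3600 = 0.0490833 kg/s
t_res = M / Q_s = 13.41 / 0.0490833 = 273.209 s
D = 25.3 mm = 0.0253 m;  h = 9.38 mm = 0.00938 m
ΔT_a = T_lim − T_in = 334.7 − 241.1 = 93.6 K
γ̇_max² = ΔT_a·ρ·cp / (η·t_res) = [93.6 × 1213 × 2531] / [5544 × 273.209] = 189.719 s⁻²
γ̇_max = √189.719 = 13.7739 s⁻¹
N_max = γ̇_max·h / (π·D) = 13.7739 · 0.00938 / (π · 0.0253) = 1.6255 rev/s = 97.5302 rpm

value=97.53 rpm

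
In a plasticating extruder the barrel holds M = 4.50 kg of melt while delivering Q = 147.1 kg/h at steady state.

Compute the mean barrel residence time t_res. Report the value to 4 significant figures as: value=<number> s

Convert throughput: Q = 147.1 kg/h = 147.1/3600 = 0.0408611 kg/s
t_res = M / Q_s = 4.50 ÷ 0.0408611 = 110.129 s

value=110.1 s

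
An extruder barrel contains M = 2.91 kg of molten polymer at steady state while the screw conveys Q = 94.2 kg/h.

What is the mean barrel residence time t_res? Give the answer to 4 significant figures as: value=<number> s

Q_s = Q / 3600 = 94.2 / 3600 = 0.0261667 kg/s
t_res = M / Q_s = 2.91 ÷ 0.0261667 = 111.21 s

value=111.2 s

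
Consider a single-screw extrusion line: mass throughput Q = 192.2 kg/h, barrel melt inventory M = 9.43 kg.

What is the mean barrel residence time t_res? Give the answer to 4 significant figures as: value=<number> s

Q_s = Q / 3600 = 192.2 / 3600 = 0.0533889 kg/s
Mean residence time: t_res = M/Q_s = 9.43 kg / 0.0533889 kg/s = 176.629 s

value=176.6 s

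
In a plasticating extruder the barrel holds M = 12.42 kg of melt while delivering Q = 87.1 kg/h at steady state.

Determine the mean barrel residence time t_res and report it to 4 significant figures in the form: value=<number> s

Throughput in SI: Q_s = 87.1 kg/h ÷ 3600 s/h = 0.0241944 kg/s
t_res = M / Q_s = 12.42 ÷ 0.0241944 = 513.341 s

value=513.3 s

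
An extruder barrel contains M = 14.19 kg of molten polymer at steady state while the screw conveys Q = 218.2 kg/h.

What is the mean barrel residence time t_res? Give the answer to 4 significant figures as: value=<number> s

value=234.1 s

Convert throughput: Q = 218.2 kg/h = 218.2/3600 = 0.0606111 kg/s
Mean residence time: t_res = M/Q_s = 14.19 kg / 0.0606111 kg/s = 234.115 s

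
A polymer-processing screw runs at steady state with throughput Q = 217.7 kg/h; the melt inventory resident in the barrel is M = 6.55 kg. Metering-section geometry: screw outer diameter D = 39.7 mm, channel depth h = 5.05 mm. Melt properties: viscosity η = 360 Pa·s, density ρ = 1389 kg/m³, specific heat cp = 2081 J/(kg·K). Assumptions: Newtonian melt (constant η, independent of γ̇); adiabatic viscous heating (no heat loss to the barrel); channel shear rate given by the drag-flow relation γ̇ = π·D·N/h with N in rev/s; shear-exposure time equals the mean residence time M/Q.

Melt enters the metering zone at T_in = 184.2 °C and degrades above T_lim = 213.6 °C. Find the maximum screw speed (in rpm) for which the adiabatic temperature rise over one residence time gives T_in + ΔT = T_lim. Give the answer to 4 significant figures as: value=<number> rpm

Throughput in SI: Q_s = 217.7 kg/h ÷ 3600 s/h = 0.0604722 kg/s
t_res = M / Q_s = 6.55 ÷ 0.0604722 = 108.314 s
D = 39.7 mm = 0.0397 m;  h = 5.05 mm = 0.00505 m
ΔT_a = T_lim − T_in = 213.6 °C − 184.2 °C = 29.4 K
Invert ΔT = ηγ̇²t_res/(ρcp) for γ̇: γ̇_max² = ΔT_a ρ cp / (η t_res) = 29.4·1389·2081 / (360·108.314) = 2179.38 s⁻²
Take the square root: γ̇_max = √(2179.38) = 46.6839 s⁻¹
Solve γ̇ = πDN/h for N: N_max = γ̇_max·h/(π·D) = 46.6839 × 0.00505 / (π × 0.0397) = 1.89024 rev/s = 113.415 rpm

value=113.4 rpm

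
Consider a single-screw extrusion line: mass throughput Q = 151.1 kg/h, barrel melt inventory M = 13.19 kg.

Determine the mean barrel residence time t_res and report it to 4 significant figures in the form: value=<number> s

value=314.3 s

Convert throughput: Q = 151.1 kg/h = 151.1/3600 = 0.0419722 kg/s
t_res = M / Q_s = 13.19 ÷ 0.0419722 = 314.255 s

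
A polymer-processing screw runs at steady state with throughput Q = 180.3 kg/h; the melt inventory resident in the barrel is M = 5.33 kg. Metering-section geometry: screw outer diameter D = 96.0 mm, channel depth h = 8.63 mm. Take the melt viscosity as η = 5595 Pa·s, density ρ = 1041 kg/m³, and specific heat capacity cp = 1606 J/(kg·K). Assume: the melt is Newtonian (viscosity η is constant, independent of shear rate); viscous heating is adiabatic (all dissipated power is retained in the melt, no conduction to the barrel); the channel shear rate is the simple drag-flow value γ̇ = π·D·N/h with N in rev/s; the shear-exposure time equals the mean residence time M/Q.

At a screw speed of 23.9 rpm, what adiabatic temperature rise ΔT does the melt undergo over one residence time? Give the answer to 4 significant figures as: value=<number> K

Convert throughput: Q = 180.3 kg/h = 180.3/3600 = 0.0500833 kg/s
Mean residence time: t_res = M/Q_s = 5.33 kg / 0.0500833 kg/s = 106.423 s
Geometry in metres: D = 96.0 mm → 0.096 m, h = 8.63 mm → 0.00863 m; screw speed N = 23.9 rpm = 0.398333 rev/s
γ̇ = π D N / h = (π)(0.096)(0.398333) / 0.00863 = 13.9206 s⁻¹
ΔT = η·γ̇²·t_res/(ρ·cp) = [5595 × 13.9206² × 106.423] / [1041 × 1606] = 69.0163 K

value=69.02 K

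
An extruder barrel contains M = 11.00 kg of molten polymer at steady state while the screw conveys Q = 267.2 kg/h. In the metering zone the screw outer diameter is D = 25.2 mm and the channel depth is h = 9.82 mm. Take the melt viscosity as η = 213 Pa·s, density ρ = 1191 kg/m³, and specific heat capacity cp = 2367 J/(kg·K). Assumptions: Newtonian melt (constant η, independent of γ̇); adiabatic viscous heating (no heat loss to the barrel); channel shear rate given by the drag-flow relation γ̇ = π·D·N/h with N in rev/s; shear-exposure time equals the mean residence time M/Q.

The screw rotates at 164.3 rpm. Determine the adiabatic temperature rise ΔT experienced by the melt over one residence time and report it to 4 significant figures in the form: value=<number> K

value=5.457 K

Q_s = Q / 3600 = 267.2 / 3600 = 0.0742222 kg/s
t_res = M / Q_s = 11.00 / 0.0742222 = 148.204 s
D = 25.2 mm = 0.0252 m;  h = 9.82 mm = 0.00982 m;  N = 164.3 rpm / 60 = 2.73833 rev/s
γ̇ = π·D·N / h = π · 0.0252 · 2.73833 / 0.00982 = 22.0762 s⁻¹
ΔT = η·γ̇²·t_res/(ρ·cp) = [213 × 22.0762² × 148.204] / [1191 × 2367] = 5.45731 K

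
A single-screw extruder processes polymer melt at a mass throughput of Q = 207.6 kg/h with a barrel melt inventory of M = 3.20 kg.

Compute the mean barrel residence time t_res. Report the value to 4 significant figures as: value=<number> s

value=55.49 s

Q_s = Q / 3600 = 207.6 / 3600 = 0.0576667 kg/s
t_res = M / Q_s = 3.20 ÷ 0.0576667 = 55.4913 s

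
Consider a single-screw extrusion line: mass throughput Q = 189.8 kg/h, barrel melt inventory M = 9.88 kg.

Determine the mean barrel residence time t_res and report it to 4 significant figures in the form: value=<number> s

value=187.4 s

Q_s = Q / 3600 = 189.8 / 3600 = 0.0527222 kg/s
t_res = M / Q_s = 9.88 ÷ 0.0527222 = 187.397 s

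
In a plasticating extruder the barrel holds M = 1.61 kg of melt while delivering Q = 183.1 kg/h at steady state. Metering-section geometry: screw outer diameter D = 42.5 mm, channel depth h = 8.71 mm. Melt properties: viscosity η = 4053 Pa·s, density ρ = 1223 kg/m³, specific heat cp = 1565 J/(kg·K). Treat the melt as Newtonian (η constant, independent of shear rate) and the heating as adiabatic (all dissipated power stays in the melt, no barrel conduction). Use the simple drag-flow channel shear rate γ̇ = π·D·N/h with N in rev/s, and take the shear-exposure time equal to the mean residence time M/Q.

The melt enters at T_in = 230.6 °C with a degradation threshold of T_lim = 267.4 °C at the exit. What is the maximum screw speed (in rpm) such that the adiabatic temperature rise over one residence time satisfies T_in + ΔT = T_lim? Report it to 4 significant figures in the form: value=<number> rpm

Q_s = Q / 3600 = 183.1 / 3600 = 0.0508611 kg/s
Mean residence time: t_res = M/Q_s = 1.61 kg / 0.0508611 kg/s = 31.6548 s
Convert to metres: D = 0.0425 m, h = 0.00871 m
ΔT_a = T_lim − T_in = 267.4 − 230.6 = 36.8 K
Invert ΔT = ηγ̇²t_res/(ρcp) for γ̇: γ̇_max² = ΔT_a ρ cp / (η t_res) = 36.8·1223·1565 / (4053·31.6548) = 549 s⁻²
Take the square root: γ̇_max = √(549) = 23.4307 s⁻¹
Solve γ̇ = πDN/h for N: N_max = γ̇_max·h/(π·D) = 23.4307 × 0.00871 / (π × 0.0425) = 1.5285 rev/s = 91.71 rpm

value=91.71 rpm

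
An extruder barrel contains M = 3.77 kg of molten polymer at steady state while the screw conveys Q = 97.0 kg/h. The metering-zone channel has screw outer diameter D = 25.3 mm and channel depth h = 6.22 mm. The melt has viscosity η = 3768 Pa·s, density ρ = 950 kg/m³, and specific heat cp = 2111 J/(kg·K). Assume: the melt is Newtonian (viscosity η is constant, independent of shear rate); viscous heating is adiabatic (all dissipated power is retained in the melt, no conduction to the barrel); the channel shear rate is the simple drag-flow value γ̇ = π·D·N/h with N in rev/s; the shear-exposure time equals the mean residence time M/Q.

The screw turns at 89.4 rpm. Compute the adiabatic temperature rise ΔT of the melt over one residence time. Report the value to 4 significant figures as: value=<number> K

Convert throughput: Q = 97.0 kg/h = 97.0/3600 = 0.0269444 kg/s
t_res = M / Q_s = 3.77 / 0.0269444 = 139.918 s
D = 25.3 mm = 0.0253 m;  h = 6.22 mm = 0.00622 m;  N = 89.4 rpm / 60 = 1.49 rev/s
Shear rate: γ̇ = πDN/h = π·0.0253·1.49/0.00622 = 19.04 s⁻¹
ΔT = η·γ̇²·t_res/(ρ·cp) = [3768 × 19.04² × 139.918] / [950 × 2111] = 95.3024 K

value=95.30 K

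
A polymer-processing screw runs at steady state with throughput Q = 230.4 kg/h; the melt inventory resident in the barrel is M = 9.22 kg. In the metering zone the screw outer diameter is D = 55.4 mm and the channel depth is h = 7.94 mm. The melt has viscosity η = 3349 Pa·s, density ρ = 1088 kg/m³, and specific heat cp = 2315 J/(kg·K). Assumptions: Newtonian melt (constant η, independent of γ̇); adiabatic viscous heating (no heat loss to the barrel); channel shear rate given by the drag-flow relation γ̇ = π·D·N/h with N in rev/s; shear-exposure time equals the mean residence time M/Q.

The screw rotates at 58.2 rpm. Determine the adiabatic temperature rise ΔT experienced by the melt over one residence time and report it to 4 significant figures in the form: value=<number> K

Q_s = Q / 3600 = 230.4 / 3600 = 0.064 kg/s
Mean residence time: t_res = M/Q_s = 9.22 kg / 0.064 kg/s = 144.062 s
Convert to SI: D = 0.0554 m, h = 0.00794 m, N = 58.2/60 = 0.97 rev/s
γ̇ = π D N / h = (π)(0.0554)(0.97) / 0.00794 = 21.2623 s⁻¹
ΔT = η·γ̇²·t_res / (ρ·cp) = 3349 · (21.2623)² · 144.062 / (1088 · 2315) = 86.598 K

value=86.60 K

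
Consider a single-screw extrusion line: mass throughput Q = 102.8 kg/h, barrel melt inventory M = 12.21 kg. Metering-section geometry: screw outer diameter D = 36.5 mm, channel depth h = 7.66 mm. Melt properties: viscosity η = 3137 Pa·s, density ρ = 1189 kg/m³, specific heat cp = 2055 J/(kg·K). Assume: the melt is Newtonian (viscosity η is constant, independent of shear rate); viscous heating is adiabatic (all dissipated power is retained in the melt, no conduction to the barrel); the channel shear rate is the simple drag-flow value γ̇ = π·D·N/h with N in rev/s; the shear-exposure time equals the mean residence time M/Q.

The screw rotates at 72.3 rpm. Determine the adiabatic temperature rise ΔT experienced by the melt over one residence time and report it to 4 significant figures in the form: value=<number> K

value=178.6 K

Q_s = Q / 3600 = 102.8 / 3600 = 0.0285556 kg/s
t_res = M / Q_s = 12.21 / 0.0285556 = 427.588 s
D = 36.5 mm = 0.0365 m;  h = 7.66 mm = 0.00766 m;  N = 72.3 rpm / 60 = 1.205 rev/s
γ̇ = π·D·N / h = π · 0.0365 · 1.205 / 0.00766 = 18.0385 s⁻¹
ΔT = η·γ̇²·t_res/(ρ·cp) = [3137 × 18.0385² × 427.588] / [1189 × 2055] = 178.627 K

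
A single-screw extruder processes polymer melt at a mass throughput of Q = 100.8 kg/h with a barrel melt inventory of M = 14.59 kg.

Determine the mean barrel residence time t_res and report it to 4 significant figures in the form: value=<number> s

value=521.1 s

Convert throughput: Q = 100.8 kg/h = 100.8/3600 = 0.028 kg/s
t_res = M / Q_s = 14.59 ÷ 0.028 = 521.071 s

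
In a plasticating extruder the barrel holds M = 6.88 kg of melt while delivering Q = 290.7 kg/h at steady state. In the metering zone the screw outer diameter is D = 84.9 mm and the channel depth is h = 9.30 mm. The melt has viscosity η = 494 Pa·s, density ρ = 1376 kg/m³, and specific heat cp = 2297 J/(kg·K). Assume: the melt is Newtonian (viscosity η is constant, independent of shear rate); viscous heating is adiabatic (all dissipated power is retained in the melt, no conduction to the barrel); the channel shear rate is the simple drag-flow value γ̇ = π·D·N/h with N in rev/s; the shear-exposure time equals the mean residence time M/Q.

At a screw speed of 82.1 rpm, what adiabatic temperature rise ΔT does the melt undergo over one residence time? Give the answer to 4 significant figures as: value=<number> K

value=20.51 K

Throughput in SI: Q_s = 290.7 kg/h ÷ 3600 s/h = 0.08075 kg/s
t_res = M / Q_s = 6.88 ÷ 0.08075 = 85.2012 s
D = 84.9 mm = 0.0849 m;  h = 9.30 mm = 0.0093 m;  N = 82.1 rpm / 60 = 1.36833 rev/s
γ̇ = π D N / h = (π)(0.0849)(1.36833) / 0.0093 = 39.2434 s⁻¹
Adiabatic rise: ΔT = η γ̇² t_res / (ρ cp) = 494·(39.2434)²·85.2012 / (1376·2297) = 20.5081 K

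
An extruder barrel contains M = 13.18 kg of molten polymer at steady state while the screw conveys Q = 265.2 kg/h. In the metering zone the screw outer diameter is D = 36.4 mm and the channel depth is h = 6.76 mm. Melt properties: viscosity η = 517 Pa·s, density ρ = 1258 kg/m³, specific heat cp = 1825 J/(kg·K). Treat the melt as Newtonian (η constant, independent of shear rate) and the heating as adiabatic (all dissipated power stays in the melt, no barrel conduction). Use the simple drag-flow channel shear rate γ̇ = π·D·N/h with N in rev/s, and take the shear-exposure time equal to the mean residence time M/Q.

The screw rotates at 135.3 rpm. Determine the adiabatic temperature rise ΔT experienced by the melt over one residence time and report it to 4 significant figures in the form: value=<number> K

Q_s = Q / 3600 = 265.2 / 3600 = 0.0736667 kg/s
Mean residence time: t_res = M/Q_s = 13.18 kg / 0.0736667 kg/s = 178.914 s
Geometry in metres: D = 36.4 mm → 0.0364 m, h = 6.76 mm → 0.00676 m; screw speed N = 135.3 rpm = 2.255 rev/s
γ̇ = π·D·N / h = π · 0.0364 · 2.255 / 0.00676 = 38.1462 s⁻¹
Adiabatic rise: ΔT = η γ̇² t_res / (ρ cp) = 517·(38.1462)²·178.914 / (1258·1825) = 58.6265 K

value=58.63 K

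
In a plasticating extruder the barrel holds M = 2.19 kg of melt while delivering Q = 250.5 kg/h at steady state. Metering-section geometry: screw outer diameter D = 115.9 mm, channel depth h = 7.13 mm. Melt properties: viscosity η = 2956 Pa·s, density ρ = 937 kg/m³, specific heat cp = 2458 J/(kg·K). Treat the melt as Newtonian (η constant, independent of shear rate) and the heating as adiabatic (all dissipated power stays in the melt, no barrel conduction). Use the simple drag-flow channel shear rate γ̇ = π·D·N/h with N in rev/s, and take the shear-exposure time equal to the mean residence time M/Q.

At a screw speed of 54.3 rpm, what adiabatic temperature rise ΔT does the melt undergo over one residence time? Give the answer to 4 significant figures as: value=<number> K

value=86.28 K

Q_s = Q / 3600 = 250.5 / 3600 = 0.0695833 kg/s
t_res = M / Q_s = 2.19 / 0.0695833 = 31.4731 s
Geometry in metres: D = 115.9 mm → 0.1159 m, h = 7.13 mm → 0.00713 m; screw speed N = 54.3 rpm = 0.905 rev/s
Shear rate: γ̇ = πDN/h = π·0.1159·0.905/0.00713 = 46.216 s⁻¹
ΔT = η·γ̇²·t_res / (ρ·cp) = 2956 · (46.216)² · 31.4731 / (937 · 2458) = 86.2793 K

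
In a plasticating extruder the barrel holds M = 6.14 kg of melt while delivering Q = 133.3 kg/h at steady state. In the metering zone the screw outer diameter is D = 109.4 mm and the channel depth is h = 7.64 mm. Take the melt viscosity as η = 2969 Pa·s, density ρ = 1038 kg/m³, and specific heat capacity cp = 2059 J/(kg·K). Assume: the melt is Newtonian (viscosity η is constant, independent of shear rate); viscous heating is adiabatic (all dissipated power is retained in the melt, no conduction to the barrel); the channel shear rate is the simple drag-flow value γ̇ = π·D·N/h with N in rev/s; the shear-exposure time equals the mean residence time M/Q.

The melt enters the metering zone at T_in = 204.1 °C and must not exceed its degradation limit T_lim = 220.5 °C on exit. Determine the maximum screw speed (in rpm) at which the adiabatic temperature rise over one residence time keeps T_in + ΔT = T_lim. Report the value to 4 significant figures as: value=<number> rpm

Q_s = Q / 3600 = 133.3 / 3600 = 0.0370278 kg/s
t_res = M / Q_s = 6.14 ÷ 0.0370278 = 165.821 s
D = 109.4 mm = 0.1094 m;  h = 7.64 mm = 0.00764 m
ΔT_a = T_lim − T_in = 220.5 °C − 204.1 °C = 16.4 K
γ̇_max² = ΔT_a·ρ·cp / (η·t_res) = [16.4 × 1038 × 2059] / [2969 × 165.821] = 71.1945 s⁻²
γ̇_max = √71.1945 = 8.43769 s⁻¹
N_max = γ̇_max·h / (π·D) = 8.43769 · 0.00764 / (π · 0.1094) = 0.187564 rev/s = 11.2538 rpm

value=11.25 rpm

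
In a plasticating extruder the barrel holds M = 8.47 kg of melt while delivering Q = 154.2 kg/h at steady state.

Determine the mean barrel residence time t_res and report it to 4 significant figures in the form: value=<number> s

Convert throughput: Q = 154.2 kg/h = 154.2/3600 = 0.0428333 kg/s
t_res = M / Q_s = 8.47 ÷ 0.0428333 = 197.743 s

value=197.7 s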